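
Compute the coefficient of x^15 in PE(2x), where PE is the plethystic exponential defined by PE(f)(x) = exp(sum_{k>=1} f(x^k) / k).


With f(x) = 2x, the exponent is sum_{k>=1} 2 x^k / k = 2 * (-ln(1 - x)). Exponentiating:
PE(2x) = exp(-2 ln(1 - x)) = 1/(1 - x)^2.
By the negative binomial expansion, [x^n] 1/(1 - x)^2 = C(n + 1, 1).
For n = 15: C(16, 1) = 16.

16


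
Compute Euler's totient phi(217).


phi(n) counts integers in [1, n] coprime to n. Using the multiplicative formula phi(n) = n * prod_{p | n} (1 - 1/p):
217 = 7 * 31, so
phi(217) = 217 * (1 - 1/7) * (1 - 1/31) = 180.

180


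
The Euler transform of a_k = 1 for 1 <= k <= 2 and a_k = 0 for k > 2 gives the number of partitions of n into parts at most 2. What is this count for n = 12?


Partitions of 12 into parts at most 2:
Using generating function (1-x)^(-1)(1-x^2)^(-1),
the coefficient of x^12 = 7

7


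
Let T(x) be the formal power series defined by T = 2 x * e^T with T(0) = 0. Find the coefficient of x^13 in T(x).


Apply the Lagrange inversion formula: if T = 2 x * phi(T) with phi(t) = e^t, then
[x^n] T = 2^n * (1/n) [t^(n-1)] phi(t)^n = 2^n * (1/n) [t^(n-1)] e^(n t) = 2^n * (1/n) * n^(n-1) / (n-1)! = 2^n * n^(n-1) / n!.
When c = 1 this is the Cayley count of rooted labeled trees on n vertices, divided by n!.
For n = 13: 2^13 * 13^12 / 13! = 8192 * 23298085122481/6227020800 = 14337283152296/467775.

14337283152296/467775


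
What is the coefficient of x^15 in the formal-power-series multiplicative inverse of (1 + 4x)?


The inverse is 1/(1 + 4x). Apply the geometric identity 1/(1 - y) = sum_{k>=0} y^k with y = -4x:
1/(1 + 4x) = sum_{k>=0} (-4)^k x^k.
So the coefficient of x^15 is (-4)^15 = -1073741824.

-1073741824


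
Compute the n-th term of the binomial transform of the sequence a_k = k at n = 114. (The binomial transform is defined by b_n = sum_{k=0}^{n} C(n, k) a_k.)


With a_k = k, b_n = sum_{k=0}^{n} C(n, k) k. Using k * C(n, k) = n * C(n-1, k-1) gives b_n = n * sum_{k>=1} C(n-1, k-1) = n * 2^(n-1).
For n = 114: 114 * 2^113 = 114 * 10384593717069655257060992658440192 = 1183843683745940699304953163062181888.

1183843683745940699304953163062181888


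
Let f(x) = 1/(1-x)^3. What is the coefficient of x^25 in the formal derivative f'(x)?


Differentiate: d/dx [ 1/(1-x)^r ] = r / (1-x)^(r+1).
Here r = 3, so f'(x) = 3 / (1-x)^4.
The expansion of 1/(1-x)^(r+1) has coefficient of x^n equal to C(n+r, r).
So the coefficient of x^25 in f'(x) is
3 * C(28, 3) = 3 * 3276 = 9828

9828


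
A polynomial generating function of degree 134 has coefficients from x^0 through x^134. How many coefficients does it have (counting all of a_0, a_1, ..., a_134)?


A polynomial of degree 134 takes the form a_0 + a_1 x + ... + a_134 x^134.
The number of coefficients is 134 + 1 = 135.

135


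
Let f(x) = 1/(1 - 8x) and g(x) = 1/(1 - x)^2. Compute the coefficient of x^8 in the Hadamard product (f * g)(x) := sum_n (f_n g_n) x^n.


f has coefficients f_k = 8^k. For g = 1/(1 - x)^2 the coefficient is g_k = C(k + 1, 1) = k + 1. The Hadamard coefficient is (f * g)_k = 8^k * (k + 1).
For k = 8: 8^8 * 9 = 16777216 * 9 = 150994944.

150994944


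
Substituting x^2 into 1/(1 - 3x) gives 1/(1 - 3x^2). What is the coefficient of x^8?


The coefficient of x^(2m) in 1/(1 - 3x^2) is 3^m.
With n = 8 = 2*4, the coefficient is 3^4 = 81.

81


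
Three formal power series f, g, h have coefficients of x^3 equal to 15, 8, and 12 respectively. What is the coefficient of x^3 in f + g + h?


Series addition is componentwise:
15 + 8 + 12
= 35

35


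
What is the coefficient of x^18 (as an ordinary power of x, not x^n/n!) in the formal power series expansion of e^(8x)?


The exponential series is e^y = sum_{k>=0} y^k / k!. Substituting y = 8x gives
e^(8x) = sum_{k>=0} 8^k x^k / k!.
So the coefficient of x^n is a^n/n! with a = 8, n = 18:
8^18 / 18! = 18014398509481984/6402373705728000 = 274877906944/97692469875

274877906944/97692469875


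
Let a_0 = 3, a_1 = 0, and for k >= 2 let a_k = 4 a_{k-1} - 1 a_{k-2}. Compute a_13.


Iterating the recurrence forward:
a_0 = 3
a_1 = 0
a_2 = 4*0 - 1*3 = -3
a_3 = 4*-3 - 1*0 = -12
a_4 = 4*-12 - 1*-3 = -45
a_5 = 4*-45 - 1*-12 = -168
a_6 = 4*-168 - 1*-45 = -627
a_7 = 4*-627 - 1*-168 = -2340
a_8 = 4*-2340 - 1*-627 = -8733
a_9 = 4*-8733 - 1*-2340 = -32592
a_10 = 4*-32592 - 1*-8733 = -121635
a_11 = 4*-121635 - 1*-32592 = -453948
a_12 = 4*-453948 - 1*-121635 = -1694157
a_13 = 4*-1694157 - 1*-453948 = -6322680
So a_13 = -6322680.

-6322680


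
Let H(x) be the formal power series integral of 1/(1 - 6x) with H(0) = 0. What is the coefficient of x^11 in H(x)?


1/(1 - 6x) = sum_{k>=0} 6^k x^k. Integrating termwise with H(0) = 0:
H(x) = sum_{k>=0} 6^k x^(k+1) / (k+1) = sum_{m>=1} 6^(m-1) x^m / m.
For m = 11: 6^10/11 = 60466176/11 = 60466176/11.

60466176/11


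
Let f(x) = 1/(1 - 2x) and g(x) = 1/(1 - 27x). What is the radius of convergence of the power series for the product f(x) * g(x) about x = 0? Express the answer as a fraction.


The radius of 1/(1 - 2x) is 1/2 (nearest singularity at x = 1/2), and the radius of 1/(1 - 27x) is 1/27.
The product f(x)*g(x) = 1/((1 - 2x)(1 - 27x)) has singularities at both 1/2 and 1/27, so its radius of convergence is the distance to the nearest one:
min(1/2, 1/27) = 1/27.

1/27


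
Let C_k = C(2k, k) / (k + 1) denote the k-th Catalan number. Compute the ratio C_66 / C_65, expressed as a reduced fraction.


Using C_k = (2k)! / (k! (k+1)!), the ratio C_{k+1}/C_k simplifies to
C_{k+1}/C_k = [(2k+2)! / ((k+1)! (k+2)!)] * [k! (k+1)! / (2k)!]
 = (2k+2)(2k+1) / ((k+1)(k+2)) = 2(2k+1) / (k+2).
For k = 65: 2(2*65 + 1) / (65 + 2) = 262/67 = 262/67.

262/67


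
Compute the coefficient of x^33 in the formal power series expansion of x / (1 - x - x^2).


Let f(x) = sum_{k>=0} a_k x^k. Multiplying f(x) * (1 - x - x^2) = x and matching coefficients gives a_0 = 0, a_1 = 1, and a_k = a_{k-1} + a_{k-2} for k >= 2. These are the Fibonacci numbers F_k.
Iterating from F_0 = 0, F_1 = 1:
F_0=0, F_1=1, F_2=1, F_3=2, F_4=3, F_5=5, F_6=8, F_7=13, F_8=21, F_9=34, ...
F_33 = 3524578.

3524578


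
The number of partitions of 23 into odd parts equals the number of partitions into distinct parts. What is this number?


Computing partitions of 23 into odd parts (1, 3, 5, ...):
Using the generating function prod_{k>=0} 1/(1-x^(2k+1)),
the count is 104

104


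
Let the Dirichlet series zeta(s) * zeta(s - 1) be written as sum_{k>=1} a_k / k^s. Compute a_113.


Convolution gives a_k = sum_{d | k} d * 1 = sum_{d | k} d = sigma(k), the sum of positive divisors of k.
For k = 113, the divisors are 1, 113, so
sigma(113) = 1 + 113 = 114.

114


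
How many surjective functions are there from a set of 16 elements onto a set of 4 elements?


By inclusion-exclusion on which target elements are missed, the number of surjections from an n-set onto a k-set is
surj(n, k) = sum_{j=0}^{k} (-1)^j C(k, j) (k - j)^n.
Equivalently surj(n, k) = k! * S(n, k), where S(n, k) is the Stirling number of the second kind.
For n = 16, k = 4:
S(16, 4) = 171798901, so
surj = 4! * 171798901 = 24 * 171798901 = 4123173624.

4123173624


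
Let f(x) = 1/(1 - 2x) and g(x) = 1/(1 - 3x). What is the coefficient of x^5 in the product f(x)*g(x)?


The coefficient of x^n in f*g is the Cauchy product: sum_{k=0}^{n} a^k * b^(n-k).
With a=2, b=3, n=5:
sum_{k=0}^{5} 2^k * 3^(5-k)
= 665

665


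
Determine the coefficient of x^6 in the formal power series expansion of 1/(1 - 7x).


The geometric series identity gives 1/(1 - c x) = sum_{k>=0} c^k x^k, so the coefficient of x^k is c^k.
Here c = 7 and k = 6.
Computing: 7^6 = 117649

117649


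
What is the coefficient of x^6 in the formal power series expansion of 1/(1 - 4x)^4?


The general identity 1/(1 - c x)^r = sum_{k>=0} c^k C(k + r - 1, r - 1) x^k follows by substituting y = c x into 1/(1 - y)^r = sum_{k>=0} C(k + r - 1, r - 1) y^k.
For c = 4, r = 4, k = 6:
4^6 * C(9, 3) = 4096 * 84 = 344064.

344064


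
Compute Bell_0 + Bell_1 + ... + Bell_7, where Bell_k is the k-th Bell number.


Recall Bell_k counts set partitions of a k-set (with Bell_0 = 1 by convention).
Bell_0 through Bell_7: 1, 1, 2, 5, 15, 52, 203, 877
Sum = 1 + 1 + 2 + 5 + 15 + 52 + 203 + 877 = 1156.

1156


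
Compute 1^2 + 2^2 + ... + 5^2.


This power sum has a closed form given by Faulhaber's formula
sum_{k=1}^{m} k^p = (1 / (p + 1)) * sum_{j=0}^{p} C(p + 1, j) B_j m^(p + 1 - j),
but for small m direct computation is fastest:
1 + 4 + 9 + 16 + 25 = 55.

55


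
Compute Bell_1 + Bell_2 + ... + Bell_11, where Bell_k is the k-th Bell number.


Recall Bell_k counts set partitions of a k-set (with Bell_0 = 1 by convention).
Bell_1 through Bell_11: 1, 2, 5, 15, 52, 203, 877, 4140, 21147, 115975, 678570
Sum = 1 + 2 + 5 + 15 + 52 + 203 + 877 + 4140 + 21147 + 115975 + 678570 = 820987.

820987


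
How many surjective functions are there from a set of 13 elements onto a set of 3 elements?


By inclusion-exclusion on which target elements are missed, the number of surjections from an n-set onto a k-set is
surj(n, k) = sum_{j=0}^{k} (-1)^j C(k, j) (k - j)^n.
Equivalently surj(n, k) = k! * S(n, k), where S(n, k) is the Stirling number of the second kind.
For n = 13, k = 3:
S(13, 3) = 261625, so
surj = 3! * 261625 = 6 * 261625 = 1569750.

1569750


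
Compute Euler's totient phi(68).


phi(n) counts integers in [1, n] coprime to n. Using the multiplicative formula phi(n) = n * prod_{p | n} (1 - 1/p):
68 = 2^2 * 17, so
phi(68) = 68 * (1 - 1/2) * (1 - 1/17) = 32.

32


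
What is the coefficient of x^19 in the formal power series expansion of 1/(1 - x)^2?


The negative binomial / multiset identity is
1/(1 - x)^r = sum_{k>=0} C(k + r - 1, r - 1) x^k.
Here r = 2 and k = 19, so the coefficient is
C(19 + 1, 1) = C(20, 1)
= 20

20


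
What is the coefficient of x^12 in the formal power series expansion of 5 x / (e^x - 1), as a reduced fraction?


The exponential generating function for Bernoulli numbers is
x / (e^x - 1) = sum_{k>=0} B_k x^k / k!.
So the coefficient of x^12 in 5 x / (e^x - 1) is 5 B_12 / 12!.
Computing: B_12 = -691/2730, 12! = 479001600, giving
5 * -691/2730 / 479001600 = -691/261534873600.

-691/261534873600


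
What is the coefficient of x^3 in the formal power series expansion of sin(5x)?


The Maclaurin series is sin(t) = sum_{k>=0} (-1)^k t^(2k+1) / (2k+1)!, so substituting t = 5x, only odd powers of x are nonzero, with coefficient of x^(2k+1) equal to (-1)^k 5^(2k+1) / (2k+1)!.
Write 3 = 2*1 + 1, giving the coefficient (-1)^1 * 5^3 / 3! = -125/6 = -125/6.

-125/6


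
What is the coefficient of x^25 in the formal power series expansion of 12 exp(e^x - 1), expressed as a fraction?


exp(e^x - 1) is the exponential generating function for the Bell numbers Bell_k: exp(e^x - 1) = sum_{k>=0} Bell_k x^k / k!.
So the coefficient of x^25 in 12 exp(e^x - 1) is 12 Bell_25 / 25!.
Computing: Bell_25 = 4638590332229999353 and 25! = 15511210043330985984000000, giving
12 * 4638590332229999353/15511210043330985984000000 = 356814640940769181/99430833611096064000000.

356814640940769181/99430833611096064000000


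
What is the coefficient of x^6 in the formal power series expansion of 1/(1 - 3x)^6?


The general identity 1/(1 - c x)^r = sum_{k>=0} c^k C(k + r - 1, r - 1) x^k follows by substituting y = c x into 1/(1 - y)^r = sum_{k>=0} C(k + r - 1, r - 1) y^k.
For c = 3, r = 6, k = 6:
3^6 * C(11, 5) = 729 * 462 = 336798.

336798


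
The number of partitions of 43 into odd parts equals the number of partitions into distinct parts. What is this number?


Computing partitions of 43 into odd parts (1, 3, 5, ...):
Using the generating function prod_{k>=0} 1/(1-x^(2k+1)),
the count is 1610

1610


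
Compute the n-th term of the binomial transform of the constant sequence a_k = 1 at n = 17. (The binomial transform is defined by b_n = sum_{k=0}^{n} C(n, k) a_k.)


With a_k = 1 for all k, b_n = sum_{k=0}^{n} C(n, k) = 2^n by the binomial theorem.
For n = 17: 2^17 = 131072.

131072


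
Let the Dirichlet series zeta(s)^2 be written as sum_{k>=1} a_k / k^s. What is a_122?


The Dirichlet convolution of the constant function 1 with itself gives (1 * 1)(k) = sum_{d | k} 1 = d(k), the number of positive divisors of k.
Since zeta(s) = sum_{k>=1} 1/k^s, we have zeta(s)^2 = sum_{k>=1} d(k)/k^s, so a_k = d(k).
For k = 122: the divisors are 1, 2, 61, 122.
Count = 4.

4


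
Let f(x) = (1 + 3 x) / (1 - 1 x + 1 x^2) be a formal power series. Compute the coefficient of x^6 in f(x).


Write f(x) = sum_{k>=0} a_k x^k. Multiplying both sides by 1 - 1 x + 1 x^2 gives
(1 - 1 x + 1 x^2) sum_{k>=0} a_k x^k = 1 + 3 x.
Matching coefficients:
 x^0: a_0 = 1
 x^1: a_1 - 1 a_0 = 3  =>  a_1 = 1*1 + 3 = 4
 x^k (k >= 2): a_k = 1 a_{k-1} - 1 a_{k-2}.
Iterating: a_2 = 3, a_3 = -1, a_4 = -4, a_5 = -3, a_6 = 1.
So the coefficient of x^6 is 1.

1


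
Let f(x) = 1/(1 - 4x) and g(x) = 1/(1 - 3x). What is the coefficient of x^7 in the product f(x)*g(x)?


The coefficient of x^n in f*g is the Cauchy product: sum_{k=0}^{n} a^k * b^(n-k).
With a=4, b=3, n=7:
sum_{k=0}^{7} 4^k * 3^(7-k)
= 58975

58975


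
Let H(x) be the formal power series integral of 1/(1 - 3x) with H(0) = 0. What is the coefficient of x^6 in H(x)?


1/(1 - 3x) = sum_{k>=0} 3^k x^k. Integrating termwise with H(0) = 0:
H(x) = sum_{k>=0} 3^k x^(k+1) / (k+1) = sum_{m>=1} 3^(m-1) x^m / m.
For m = 6: 3^5/6 = 243/6 = 81/2.

81/2


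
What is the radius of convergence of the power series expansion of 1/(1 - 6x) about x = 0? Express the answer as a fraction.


Expanding 1/(1 - 6x) = sum_{k>=0} 6^k x^k, the series converges when |6x| < 1, i.e., |x| < 1/6.
So the radius of convergence is 1/6 = 1/6.

1/6


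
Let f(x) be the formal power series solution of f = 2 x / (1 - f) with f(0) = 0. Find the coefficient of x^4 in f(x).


Apply Lagrange inversion: f = 2 x * phi(f) with phi(t) = 1/(1 - t), so
[x^n] f = 2^n * (1/n) [t^(n-1)] phi(t)^n = 2^n * (1/n) [t^(n-1)] (1 - t)^(-n) = 2^n * (1/n) C(2n - 2, n - 1) = 2^n * C_{n-1}.
For n = 4: C_3 = C(6, 3) / 4 = 20/4 = 5.
With the 2^4 = 16 factor, the coefficient is 16 * 5 = 80.

80


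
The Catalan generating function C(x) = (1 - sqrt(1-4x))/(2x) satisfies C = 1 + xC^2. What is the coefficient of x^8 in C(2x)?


Substituting x -> 2x scales the n-th coefficient by 2^n, so [x^8] C(2x) = 2^8 * C_8.
C_8 = C(2*8, 8)/(9) = 12870/9 = 1430.
So 2^8 * 1430 = 256 * 1430 = 366080.

366080


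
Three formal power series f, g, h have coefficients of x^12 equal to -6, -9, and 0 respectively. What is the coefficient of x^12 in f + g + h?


Series addition is componentwise:
-6 + -9 + 0
= -15

-15


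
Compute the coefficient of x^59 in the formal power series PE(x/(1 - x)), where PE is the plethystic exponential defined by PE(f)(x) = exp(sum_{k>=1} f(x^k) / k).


For f(x) = x/(1 - x) we have
sum_{k>=1} f(x^k) / k = sum_{k>=1} (1/k) * x^k / (1 - x^k) = sum_{k, m >= 1} x^(k m) / k,
which after exponentiating simplifies to
PE(x/(1 - x)) = prod_{k>=1} 1 / (1 - x^k).
This is the generating function for the partition function p(n), so the coefficient of x^59 is p(59).
Computing p(59) by dynamic programming over parts 1, 2, ..., 59: p(59) = 831820.

831820


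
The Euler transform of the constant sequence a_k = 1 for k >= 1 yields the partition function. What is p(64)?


The Euler transform converts the sequence a_k = 1 into the number of integer partitions.
Using the recurrence or dynamic programming:
p(64) = 1741630

1741630


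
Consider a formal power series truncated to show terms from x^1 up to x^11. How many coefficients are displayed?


From x^1 to x^11 inclusive, the count is 11 - 1 + 1 = 11.

11


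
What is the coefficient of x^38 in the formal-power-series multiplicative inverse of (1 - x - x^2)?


Let the inverse be f(x) = sum_{k>=0} a_k x^k. From f(x) * (1 - x - x^2) = 1 and matching coefficients:
 x^0: a_0 = 1.
 x^1: a_1 - a_0 = 0, so a_1 = 1.
 x^k (k >= 2): a_k - a_{k-1} - a_{k-2} = 0, i.e. a_k = a_{k-1} + a_{k-2}.
This is the Fibonacci-type recurrence shifted so that a_0 = a_1 = 1.
Iterating: a_0=1, a_1=1, a_2=2, a_3=3, a_4=5, a_5=8, a_6=13, a_7=21, a_8=34, a_9=55, ...
a_38 = 63245986.

63245986


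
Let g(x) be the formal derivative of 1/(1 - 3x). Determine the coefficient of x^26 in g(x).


Differentiate termwise: d/dx sum_{k>=0} 3^k x^k = sum_{k>=1} k 3^k x^(k-1) = sum_{j>=0} (j+1) 3^(j+1) x^j.
Equivalently, d/dx [1/(1 - 3x)] = 3/(1 - 3x)^2.
For j = 26: 27 * 3^27 = 27 * 7625597484987 = 205891132094649.

205891132094649


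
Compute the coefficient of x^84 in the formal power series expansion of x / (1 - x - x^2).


Let f(x) = sum_{k>=0} a_k x^k. Multiplying f(x) * (1 - x - x^2) = x and matching coefficients gives a_0 = 0, a_1 = 1, and a_k = a_{k-1} + a_{k-2} for k >= 2. These are the Fibonacci numbers F_k.
Iterating from F_0 = 0, F_1 = 1:
F_0=0, F_1=1, F_2=1, F_3=2, F_4=3, F_5=5, F_6=8, F_7=13, F_8=21, F_9=34, ...
F_84 = 160500643816367088.

160500643816367088


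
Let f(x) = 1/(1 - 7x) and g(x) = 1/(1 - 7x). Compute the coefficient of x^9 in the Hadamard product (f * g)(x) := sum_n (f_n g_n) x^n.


f has coefficients f_k = 7^k and g has coefficients g_k = 7^k, so the Hadamard product has coefficient (f*g)_k = 7^k * 7^k = 49^k.
For k = 9: 49^9 = 1628413597910449.

1628413597910449


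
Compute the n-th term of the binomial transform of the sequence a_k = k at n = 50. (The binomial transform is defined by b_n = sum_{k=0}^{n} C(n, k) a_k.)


With a_k = k, b_n = sum_{k=0}^{n} C(n, k) k. Using k * C(n, k) = n * C(n-1, k-1) gives b_n = n * sum_{k>=1} C(n-1, k-1) = n * 2^(n-1).
For n = 50: 50 * 2^49 = 50 * 562949953421312 = 28147497671065600.

28147497671065600


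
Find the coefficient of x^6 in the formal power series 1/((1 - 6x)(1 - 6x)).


By partial fractions or Cauchy convolution:
The coefficient equals sum_{k=0}^{6} 6^k * 6^(6-k).
= 326592

326592


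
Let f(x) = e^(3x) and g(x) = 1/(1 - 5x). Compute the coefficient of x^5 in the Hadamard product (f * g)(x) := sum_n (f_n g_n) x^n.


Expanding: f_k = 3^k/k! (from e^(3x)) and g_k = 5^k (from 1/(1 - 5x)). So the Hadamard coefficient (f * g)_k = 3^k 5^k / k! = (15)^k / k!.
For k = 5: 15^5/5! = 759375/120 = 50625/8.

50625/8


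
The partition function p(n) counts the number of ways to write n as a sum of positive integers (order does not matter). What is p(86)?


Using the generating function prod_{k>=1} 1/(1-x^k), we compute p(86).
By dynamic programming over parts 1 through 86:
p(86) = 34262962

34262962


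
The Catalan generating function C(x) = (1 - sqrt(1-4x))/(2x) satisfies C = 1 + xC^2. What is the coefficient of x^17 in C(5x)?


Substituting x -> 5x scales the n-th coefficient by 5^n, so [x^17] C(5x) = 5^17 * C_17.
C_17 = C(2*17, 17)/(18) = 2333606220/18 = 129644790.
So 5^17 * 129644790 = 762939453125 * 129644790 = 98911125183105468750.

98911125183105468750


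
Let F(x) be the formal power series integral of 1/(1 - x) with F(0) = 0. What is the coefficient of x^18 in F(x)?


1/(1 - x) = sum_{k>=0} x^k. Integrating termwise and using F(0) = 0 gives
F(x) = sum_{k>=0} x^(k+1) / (k+1) = sum_{m>=1} x^m / m = -ln(1 - x).
So the coefficient of x^18 is 1/18 = 1/18.

1/18


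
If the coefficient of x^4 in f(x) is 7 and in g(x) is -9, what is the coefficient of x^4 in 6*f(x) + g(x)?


Scalar multiplication scales coefficients: 6 * 7 = 42.
Then add the g coefficient: 42 + -9
= 33

33


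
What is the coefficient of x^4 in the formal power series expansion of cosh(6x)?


The Maclaurin series is cosh(t) = sum_{m>=0} t^(2m) / (2m)!, so substituting t = 6x, only even powers of x are nonzero, with coefficient of x^(2m) equal to 6^(2m) / (2m)!.
For x^4 the coefficient is 6^4/4! = 1296/24 = 54.

54


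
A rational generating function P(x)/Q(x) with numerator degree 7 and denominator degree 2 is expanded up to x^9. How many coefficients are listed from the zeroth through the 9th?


Expanding up to x^9 gives the coefficients for x^0, x^1, ..., x^9.
That is 9 + 1 = 10 coefficients in total.

10


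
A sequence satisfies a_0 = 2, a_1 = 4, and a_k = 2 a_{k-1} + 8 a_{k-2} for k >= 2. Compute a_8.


The characteristic equation is t^2 - 2 t - 8 = 0, with roots r_1 = 4 and r_2 = -2 (so c_1 = r_1 + r_2, c_2 = -r_1 r_2 as required).
One can use the closed form a_n = A r_1^n + B r_2^n, but direct iteration is more reliable:
a_0 = 2, a_1 = 4, a_2 = 24, a_3 = 80, a_4 = 352, a_5 = 1344, a_6 = 5504, a_7 = 21760, a_8 = 87552.
So a_8 = 87552.

87552


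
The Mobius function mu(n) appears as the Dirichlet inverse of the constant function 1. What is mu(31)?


31 = 31 (all distinct primes).
mu(31) = (-1)^1 = -1

-1


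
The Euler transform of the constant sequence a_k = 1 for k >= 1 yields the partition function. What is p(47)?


The Euler transform converts the sequence a_k = 1 into the number of integer partitions.
Using the recurrence or dynamic programming:
p(47) = 124754

124754


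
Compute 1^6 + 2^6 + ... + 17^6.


This power sum has a closed form given by Faulhaber's formula
sum_{k=1}^{m} k^p = (1 / (p + 1)) * sum_{j=0}^{p} C(p + 1, j) B_j m^(p + 1 - j),
but for small m direct computation is fastest:
1 + 64 + 729 + 4096 + 15625 + 46656 + 117649 + 262144 + 531441 + 1000000 + 1771561 + 2985984 + 4826809 + 7529536 + 11390625 + 16777216 + 24137569 = 71397705.

71397705


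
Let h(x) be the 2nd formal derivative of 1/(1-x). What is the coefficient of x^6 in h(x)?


Differentiating 2 times: d^2/dx^2 [1/(1-x)] = 2!/(1-x)^3.
The expansion 1/(1-x)^3 = sum_{k>=0} C(k+2, 2) x^k, so the coefficient of x^n in 2!/(1-x)^3 is 2! * C(n+2, 2).
For n = 6: 2 * C(8, 2) = 2 * 28 = 56

56


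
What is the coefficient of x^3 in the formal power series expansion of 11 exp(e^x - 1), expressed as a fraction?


exp(e^x - 1) is the exponential generating function for the Bell numbers Bell_k: exp(e^x - 1) = sum_{k>=0} Bell_k x^k / k!.
So the coefficient of x^3 in 11 exp(e^x - 1) is 11 Bell_3 / 3!.
Computing: Bell_3 = 5 and 3! = 6, giving
11 * 5/6 = 55/6.

55/6


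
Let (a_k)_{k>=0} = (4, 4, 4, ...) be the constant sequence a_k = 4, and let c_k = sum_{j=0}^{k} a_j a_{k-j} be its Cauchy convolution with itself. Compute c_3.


Since a_j = 4 for all j >= 0, the convolution sum becomes
c_k = sum_{j=0}^{k} 4 * 4 = 16 * (k + 1).
Equivalently, the generating function of (a_k) is 4/(1 - x) and its square is 16/(1 - x)^2 = sum_{k>=0} 16(k + 1) x^k.
For k = 3: 16 * 4 = 64.

64


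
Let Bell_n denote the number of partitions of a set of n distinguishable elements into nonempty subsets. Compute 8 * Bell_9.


Bell_9 can be computed from the Bell triangle or from Dobinski's identity Bell_n = (1/e) * sum_{k>=0} k^n / k!.
Computing Bell_9 = 21147.
Then 8 * 21147 = 169176.

169176


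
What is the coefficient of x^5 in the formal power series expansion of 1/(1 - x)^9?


The negative binomial / multiset identity is
1/(1 - x)^r = sum_{k>=0} C(k + r - 1, r - 1) x^k.
Here r = 9 and k = 5, so the coefficient is
C(5 + 8, 8) = C(13, 8)
= 1287

1287


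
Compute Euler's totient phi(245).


phi(n) counts integers in [1, n] coprime to n. Using the multiplicative formula phi(n) = n * prod_{p | n} (1 - 1/p):
245 = 5 * 7^2, so
phi(245) = 245 * (1 - 1/5) * (1 - 1/7) = 168.

168


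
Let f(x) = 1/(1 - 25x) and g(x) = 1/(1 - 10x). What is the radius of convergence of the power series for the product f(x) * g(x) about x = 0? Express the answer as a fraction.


The radius of 1/(1 - 25x) is 1/25 (nearest singularity at x = 1/25), and the radius of 1/(1 - 10x) is 1/10.
The product f(x)*g(x) = 1/((1 - 25x)(1 - 10x)) has singularities at both 1/25 and 1/10, so its radius of convergence is the distance to the nearest one:
min(1/25, 1/10) = 1/25.

1/25


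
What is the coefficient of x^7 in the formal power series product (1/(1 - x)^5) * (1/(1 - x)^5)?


Combine the factors: (1/(1 - x)^5) * (1/(1 - x)^5) = 1/(1 - x)^10.
Then use 1/(1 - x)^r = sum_{k>=0} C(k + r - 1, r - 1) x^k with r = 10 and k = 7:
C(16, 9) = 11440.

11440


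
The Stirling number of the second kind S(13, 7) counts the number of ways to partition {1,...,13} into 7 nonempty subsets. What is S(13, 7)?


Using the explicit formula S(n,k) = (1/k!) sum_{j=0}^{k} (-1)^(k-j) C(k,j) j^n:
S(13, 7) = 5715424
Equivalently, S(n,k) is n! times the coefficient of x^n in the EGF (e^x - 1)^k / k!.

5715424


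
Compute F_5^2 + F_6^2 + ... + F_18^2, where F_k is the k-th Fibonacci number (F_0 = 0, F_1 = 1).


There is a standard identity sum_{k=0}^{N} F_k^2 = F_N * F_{N+1} (proved inductively from the telescoping relation F_k^2 = F_k F_{k+1} - F_{k-1} F_k). Then
sum_{k=5}^{18} F_k^2 = F_18 F_19 - F_4 F_5.
Computing: F_18 = 2584, F_19 = 4181, F_4 = 3, F_5 = 5.
Sum = 2584 * 4181 - 3 * 5 = 10803689.

10803689


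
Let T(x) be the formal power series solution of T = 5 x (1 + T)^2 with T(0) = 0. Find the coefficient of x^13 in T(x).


Apply the Lagrange inversion formula: if T = 5 x * phi(T) with phi(t) = (1 + t)^2, then [x^n] T = 5^n * (1/n) [t^(n-1)] phi(t)^n = 5^n * (1/n) [t^(n-1)] (1 + t)^(2n) = 5^n * (1/n) C(2n, n-1).
Using the identity C(2n, n-1) = C(2n, n) * n / (n+1), the unscaled factor equals C(2n, n) / (n+1) = C_n, the n-th Catalan number.
For n = 13: C_13 = C(26, 13) / 14 = 10400600/14 = 742900.
With the 5^13 = 1220703125 factor, the coefficient is 1220703125 * 742900 = 906860351562500.

906860351562500


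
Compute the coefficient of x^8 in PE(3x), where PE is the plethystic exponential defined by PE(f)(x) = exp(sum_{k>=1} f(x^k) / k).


With f(x) = 3x, the exponent is sum_{k>=1} 3 x^k / k = 3 * (-ln(1 - x)). Exponentiating:
PE(3x) = exp(-3 ln(1 - x)) = 1/(1 - x)^3.
By the negative binomial expansion, [x^n] 1/(1 - x)^3 = C(n + 2, 2).
For n = 8: C(10, 2) = 45.

45


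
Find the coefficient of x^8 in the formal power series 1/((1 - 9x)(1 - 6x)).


By partial fractions or Cauchy convolution:
The coefficient equals sum_{k=0}^{8} 9^k * 6^(8-k).
= 125780931

125780931


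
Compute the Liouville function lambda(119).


The Liouville function is lambda(k) = (-1)^Omega(k), where Omega(k) counts the prime factors of k with multiplicity.
Factoring: 119 = 7 * 17, so Omega(119) = 2.
lambda(119) = (-1)^2 = 1.

1


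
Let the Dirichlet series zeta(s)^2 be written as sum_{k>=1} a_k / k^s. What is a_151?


The Dirichlet convolution of the constant function 1 with itself gives (1 * 1)(k) = sum_{d | k} 1 = d(k), the number of positive divisors of k.
Since zeta(s) = sum_{k>=1} 1/k^s, we have zeta(s)^2 = sum_{k>=1} d(k)/k^s, so a_k = d(k).
For k = 151: the divisors are 1, 151.
Count = 2.

2


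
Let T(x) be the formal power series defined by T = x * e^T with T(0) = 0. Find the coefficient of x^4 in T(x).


Apply the Lagrange inversion formula: if T = x * phi(T) with phi(t) = e^t, then
[x^n] T = (1/n) [t^(n-1)] phi(t)^n = (1/n) [t^(n-1)] e^(n t) = (1/n) * n^(n-1) / (n-1)! = n^(n-1) / n!.
When c = 1 this is the Cayley count of rooted labeled trees on n vertices, divided by n!.
For n = 4: 4^3 / 4! = 64/24 = 8/3.

8/3


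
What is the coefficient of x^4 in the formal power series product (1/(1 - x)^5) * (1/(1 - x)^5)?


Combine the factors: (1/(1 - x)^5) * (1/(1 - x)^5) = 1/(1 - x)^10.
Then use 1/(1 - x)^r = sum_{k>=0} C(k + r - 1, r - 1) x^k with r = 10 and k = 4:
C(13, 9) = 715.

715


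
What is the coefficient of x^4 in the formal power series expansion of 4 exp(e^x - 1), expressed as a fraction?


exp(e^x - 1) is the exponential generating function for the Bell numbers Bell_k: exp(e^x - 1) = sum_{k>=0} Bell_k x^k / k!.
So the coefficient of x^4 in 4 exp(e^x - 1) is 4 Bell_4 / 4!.
Computing: Bell_4 = 15 and 4! = 24, giving
4 * 15/24 = 5/2.

5/2


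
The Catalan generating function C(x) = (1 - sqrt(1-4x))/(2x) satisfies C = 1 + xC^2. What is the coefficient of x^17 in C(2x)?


Substituting x -> 2x scales the n-th coefficient by 2^n, so [x^17] C(2x) = 2^17 * C_17.
C_17 = C(2*17, 17)/(18) = 2333606220/18 = 129644790.
So 2^17 * 129644790 = 131072 * 129644790 = 16992801914880.

16992801914880


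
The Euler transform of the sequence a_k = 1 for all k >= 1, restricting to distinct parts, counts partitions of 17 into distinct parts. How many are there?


Partitions of 17 into distinct parts can be computed via generating function.
Product (1+x)(1+x^2)(1+x^3)...
The coefficient of x^17 = 38

38


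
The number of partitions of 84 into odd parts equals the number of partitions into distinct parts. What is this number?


Computing partitions of 84 into odd parts (1, 3, 5, ...):
Using the generating function prod_{k>=0} 1/(1-x^(2k+1)),
the count is 111322

111322


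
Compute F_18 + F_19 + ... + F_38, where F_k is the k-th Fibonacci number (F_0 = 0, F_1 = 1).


Use the identity sum_{k=0}^{N} F_k = F_{N+2} - 1 (which follows from F_{k+2} - F_{k+1} = F_k). Then
sum_{k=18}^{38} F_k = (F_{40} - 1) - (F_{19} - 1) = F_{40} - F_{19}.
Computing: F_{40} = 102334155, F_{19} = 4181, so
Sum = 102334155 - 4181 = 102329974.

102329974


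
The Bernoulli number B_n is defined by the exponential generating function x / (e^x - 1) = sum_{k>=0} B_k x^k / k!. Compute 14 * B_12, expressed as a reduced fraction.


Bernoulli numbers can also be computed recursively via B_0 = 1 and sum_{j=0}^{m} C(m+1, j) B_j = 0 for m >= 1. Odd-index Bernoulli numbers vanish for k >= 3.
Computing B_12 = -691/2730, so 14 * B_12 = 14 * -691/2730 = -691/195.

-691/195


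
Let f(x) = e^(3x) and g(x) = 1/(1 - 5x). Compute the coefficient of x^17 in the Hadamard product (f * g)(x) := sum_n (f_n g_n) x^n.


Expanding: f_k = 3^k/k! (from e^(3x)) and g_k = 5^k (from 1/(1 - 5x)). So the Hadamard coefficient (f * g)_k = 3^k 5^k / k! = (15)^k / k!.
For k = 17: 15^17/17! = 98526125335693359375/355687428096000 = 1081219482421875/3903291392.

1081219482421875/3903291392


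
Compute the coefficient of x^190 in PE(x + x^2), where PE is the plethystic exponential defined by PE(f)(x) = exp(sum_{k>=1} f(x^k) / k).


With f(x) = x + x^2, the exponent is sum_{k>=1} (x^k + x^(2k)) / k = -ln(1 - x) - ln(1 - x^2). Exponentiating:
PE(x + x^2) = 1 / ((1 - x)(1 - x^2)).
This is the generating function for partitions of n into parts of size 1 or 2. The number of 2's can be any j in 0..95, and the rest are 1's, so
[x^190] = floor(190/2) + 1 = 96.

96


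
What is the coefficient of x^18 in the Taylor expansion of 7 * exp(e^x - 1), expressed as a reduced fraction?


exp(e^x - 1) = sum_{k>=0} Bell_k x^k / k!, where Bell_k is the k-th Bell number.
So the coefficient of x^18 is 7 * Bell_18 / 18!.
Computing: Bell_18 = 682076806159 and 18! = 6402373705728000, giving
7 * 682076806159/6402373705728000 = 97439543737/130660687872000.

97439543737/130660687872000


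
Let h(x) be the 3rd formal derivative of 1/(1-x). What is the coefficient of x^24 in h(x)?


Differentiating 3 times: d^3/dx^3 [1/(1-x)] = 3!/(1-x)^4.
The expansion 1/(1-x)^4 = sum_{k>=0} C(k+3, 3) x^k, so the coefficient of x^n in 3!/(1-x)^4 is 3! * C(n+3, 3).
For n = 24: 6 * C(27, 3) = 6 * 2925 = 17550

17550


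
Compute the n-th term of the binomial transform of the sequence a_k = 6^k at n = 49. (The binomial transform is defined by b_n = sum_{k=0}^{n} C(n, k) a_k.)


With a_k = 6^k, b_n = sum_{k=0}^{n} C(n, k) 6^k = (1 + 6)^n by the binomial theorem.
For n = 49: (1 + 6)^49 = 7^49 = 256923577521058878088611477224235621321607.

256923577521058878088611477224235621321607


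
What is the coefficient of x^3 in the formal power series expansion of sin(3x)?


The Maclaurin series is sin(t) = sum_{k>=0} (-1)^k t^(2k+1) / (2k+1)!, so substituting t = 3x, only odd powers of x are nonzero, with coefficient of x^(2k+1) equal to (-1)^k 3^(2k+1) / (2k+1)!.
Write 3 = 2*1 + 1, giving the coefficient (-1)^1 * 3^3 / 3! = -27/6 = -9/2.

-9/2


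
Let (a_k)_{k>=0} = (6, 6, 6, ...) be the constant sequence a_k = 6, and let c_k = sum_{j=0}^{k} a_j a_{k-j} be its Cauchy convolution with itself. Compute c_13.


Since a_j = 6 for all j >= 0, the convolution sum becomes
c_k = sum_{j=0}^{k} 6 * 6 = 36 * (k + 1).
Equivalently, the generating function of (a_k) is 6/(1 - x) and its square is 36/(1 - x)^2 = sum_{k>=0} 36(k + 1) x^k.
For k = 13: 36 * 14 = 504.

504


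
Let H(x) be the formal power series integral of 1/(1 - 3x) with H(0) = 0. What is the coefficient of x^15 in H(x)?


1/(1 - 3x) = sum_{k>=0} 3^k x^k. Integrating termwise with H(0) = 0:
H(x) = sum_{k>=0} 3^k x^(k+1) / (k+1) = sum_{m>=1} 3^(m-1) x^m / m.
For m = 15: 3^14/15 = 4782969/15 = 1594323/5.

1594323/5


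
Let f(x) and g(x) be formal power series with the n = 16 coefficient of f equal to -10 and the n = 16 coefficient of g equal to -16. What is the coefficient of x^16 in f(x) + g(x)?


Addition of formal power series is termwise.
The coefficient of x^16 in f + g = -10 + -16
= -26

-26


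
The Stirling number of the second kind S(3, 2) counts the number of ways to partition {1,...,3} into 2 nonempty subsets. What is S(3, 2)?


Using the explicit formula S(n,k) = (1/k!) sum_{j=0}^{k} (-1)^(k-j) C(k,j) j^n:
S(3, 2) = 3
Equivalently, S(n,k) is n! times the coefficient of x^n in the EGF (e^x - 1)^k / k!.

3


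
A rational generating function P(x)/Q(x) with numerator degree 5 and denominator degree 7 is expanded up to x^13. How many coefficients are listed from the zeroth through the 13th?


Expanding up to x^13 gives the coefficients for x^0, x^1, ..., x^13.
That is 13 + 1 = 14 coefficients in total.

14


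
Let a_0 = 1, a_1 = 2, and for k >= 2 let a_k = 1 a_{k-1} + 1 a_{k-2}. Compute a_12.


Iterating the recurrence forward:
a_0 = 1
a_1 = 2
a_2 = 1*2 + 1*1 = 3
a_3 = 1*3 + 1*2 = 5
a_4 = 1*5 + 1*3 = 8
a_5 = 1*8 + 1*5 = 13
a_6 = 1*13 + 1*8 = 21
a_7 = 1*21 + 1*13 = 34
a_8 = 1*34 + 1*21 = 55
a_9 = 1*55 + 1*34 = 89
a_10 = 1*89 + 1*55 = 144
a_11 = 1*144 + 1*89 = 233
a_12 = 1*233 + 1*144 = 377
So a_12 = 377.

377


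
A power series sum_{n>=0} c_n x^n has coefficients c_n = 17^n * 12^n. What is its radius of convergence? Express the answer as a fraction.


By the root test (Cauchy-Hadamard), the radius is R = 1 / limsup_n |c_n|^(1/n).
Here |c_n|^(1/n) = (17^n * 12^n)^(1/n) = 17 * 12 = 204 for all n.
So R = 1/204 = 1/204.

1/204


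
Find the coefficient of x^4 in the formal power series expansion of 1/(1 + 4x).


Write 1/(1 + c x) = 1/(1 - (-c) x) and apply the geometric-series identity
1/(1 - y) = sum_{k>=0} y^k to get 1/(1 + c x) = sum_{k>=0} (-c)^k x^k.
So the coefficient of x^k is (-c)^k = (-1)^k * c^k.
Here c = 4 and k = 4:
(-4)^4 = 1 * 256 = 256

256


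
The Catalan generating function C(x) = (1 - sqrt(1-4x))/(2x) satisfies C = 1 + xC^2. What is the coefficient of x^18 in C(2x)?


Substituting x -> 2x scales the n-th coefficient by 2^n, so [x^18] C(2x) = 2^18 * C_18.
C_18 = C(2*18, 18)/(19) = 9075135300/19 = 477638700.
So 2^18 * 477638700 = 262144 * 477638700 = 125210119372800.

125210119372800


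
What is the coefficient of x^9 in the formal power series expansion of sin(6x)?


The Maclaurin series is sin(t) = sum_{k>=0} (-1)^k t^(2k+1) / (2k+1)!, so substituting t = 6x, only odd powers of x are nonzero, with coefficient of x^(2k+1) equal to (-1)^k 6^(2k+1) / (2k+1)!.
Write 9 = 2*4 + 1, giving the coefficient (-1)^4 * 6^9 / 9! = 10077696/362880 = 972/35.

972/35


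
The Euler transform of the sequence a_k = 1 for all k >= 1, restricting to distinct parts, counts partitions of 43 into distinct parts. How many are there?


Partitions of 43 into distinct parts can be computed via generating function.
Product (1+x)(1+x^2)(1+x^3)...
The coefficient of x^43 = 1610

1610


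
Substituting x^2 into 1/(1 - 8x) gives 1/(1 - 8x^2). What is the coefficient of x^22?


The coefficient of x^(2m) in 1/(1 - 8x^2) is 8^m.
With n = 22 = 2*11, the coefficient is 8^11 = 8589934592.

8589934592


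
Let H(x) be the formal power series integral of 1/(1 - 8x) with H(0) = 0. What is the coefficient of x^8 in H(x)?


1/(1 - 8x) = sum_{k>=0} 8^k x^k. Integrating termwise with H(0) = 0:
H(x) = sum_{k>=0} 8^k x^(k+1) / (k+1) = sum_{m>=1} 8^(m-1) x^m / m.
For m = 8: 8^7/8 = 2097152/8 = 262144.

262144


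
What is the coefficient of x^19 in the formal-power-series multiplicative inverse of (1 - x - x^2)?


Let the inverse be f(x) = sum_{k>=0} a_k x^k. From f(x) * (1 - x - x^2) = 1 and matching coefficients:
 x^0: a_0 = 1.
 x^1: a_1 - a_0 = 0, so a_1 = 1.
 x^k (k >= 2): a_k - a_{k-1} - a_{k-2} = 0, i.e. a_k = a_{k-1} + a_{k-2}.
This is the Fibonacci-type recurrence shifted so that a_0 = a_1 = 1.
Iterating: a_0=1, a_1=1, a_2=2, a_3=3, a_4=5, a_5=8, a_6=13, a_7=21, a_8=34, a_9=55, ...
a_19 = 6765.

6765


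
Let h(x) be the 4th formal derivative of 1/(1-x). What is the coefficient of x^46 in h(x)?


Differentiating 4 times: d^4/dx^4 [1/(1-x)] = 4!/(1-x)^5.
The expansion 1/(1-x)^5 = sum_{k>=0} C(k+4, 4) x^k, so the coefficient of x^n in 4!/(1-x)^5 is 4! * C(n+4, 4).
For n = 46: 24 * C(50, 4) = 24 * 230300 = 5527200

5527200


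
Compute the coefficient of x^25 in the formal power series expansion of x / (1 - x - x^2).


Let f(x) = sum_{k>=0} a_k x^k. Multiplying f(x) * (1 - x - x^2) = x and matching coefficients gives a_0 = 0, a_1 = 1, and a_k = a_{k-1} + a_{k-2} for k >= 2. These are the Fibonacci numbers F_k.
Iterating from F_0 = 0, F_1 = 1:
F_0=0, F_1=1, F_2=1, F_3=2, F_4=3, F_5=5, F_6=8, F_7=13, F_8=21, F_9=34, ...
F_25 = 75025.

75025


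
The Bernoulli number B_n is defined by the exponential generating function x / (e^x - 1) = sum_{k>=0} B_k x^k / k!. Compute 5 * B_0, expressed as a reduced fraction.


Bernoulli numbers can also be computed recursively via B_0 = 1 and sum_{j=0}^{m} C(m+1, j) B_j = 0 for m >= 1. Odd-index Bernoulli numbers vanish for k >= 3.
Computing B_0 = 1, so 5 * B_0 = 5 * 1 = 5.

5


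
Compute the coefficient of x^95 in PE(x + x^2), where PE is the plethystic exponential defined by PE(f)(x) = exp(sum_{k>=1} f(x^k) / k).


With f(x) = x + x^2, the exponent is sum_{k>=1} (x^k + x^(2k)) / k = -ln(1 - x) - ln(1 - x^2). Exponentiating:
PE(x + x^2) = 1 / ((1 - x)(1 - x^2)).
This is the generating function for partitions of n into parts of size 1 or 2. The number of 2's can be any j in 0..47, and the rest are 1's, so
[x^95] = floor(95/2) + 1 = 48.

48


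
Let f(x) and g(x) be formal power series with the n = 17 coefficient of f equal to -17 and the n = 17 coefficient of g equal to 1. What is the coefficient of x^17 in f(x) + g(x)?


Addition of formal power series is termwise.
The coefficient of x^17 in f + g = -17 + 1
= -16

-16


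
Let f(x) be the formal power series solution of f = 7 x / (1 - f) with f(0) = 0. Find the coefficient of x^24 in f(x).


Apply Lagrange inversion: f = 7 x * phi(f) with phi(t) = 1/(1 - t), so
[x^n] f = 7^n * (1/n) [t^(n-1)] phi(t)^n = 7^n * (1/n) [t^(n-1)] (1 - t)^(-n) = 7^n * (1/n) C(2n - 2, n - 1) = 7^n * C_{n-1}.
For n = 24: C_23 = C(46, 23) / 24 = 8233430727600/24 = 343059613650.
With the 7^24 = 191581231380566414401 factor, the coefficient is 191581231380566414401 * 343059613650 = 65723783220008370242572856173650.

65723783220008370242572856173650


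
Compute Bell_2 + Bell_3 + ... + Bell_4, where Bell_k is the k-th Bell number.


Recall Bell_k counts set partitions of a k-set (with Bell_0 = 1 by convention).
Bell_2 through Bell_4: 2, 5, 15
Sum = 2 + 5 + 15 = 22.

22


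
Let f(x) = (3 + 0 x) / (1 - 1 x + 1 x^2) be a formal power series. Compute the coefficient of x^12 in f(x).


Write f(x) = sum_{k>=0} a_k x^k. Multiplying both sides by 1 - 1 x + 1 x^2 gives
(1 - 1 x + 1 x^2) sum_{k>=0} a_k x^k = 3 + 0 x.
Matching coefficients:
 x^0: a_0 = 3
 x^1: a_1 - 1 a_0 = 0  =>  a_1 = 1*3 + 0 = 3
 x^k (k >= 2): a_k = 1 a_{k-1} - 1 a_{k-2}.
Iterating: a_2 = 0, a_3 = -3, a_4 = -3, a_5 = 0, a_6 = 3, a_7 = 3, a_8 = 0, a_9 = -3, a_10 = -3, a_11 = 0, a_12 = 3.
So the coefficient of x^12 is 3.

3


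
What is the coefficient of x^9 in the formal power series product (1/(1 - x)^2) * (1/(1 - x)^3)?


Combine the factors: (1/(1 - x)^2) * (1/(1 - x)^3) = 1/(1 - x)^5.
Then use 1/(1 - x)^r = sum_{k>=0} C(k + r - 1, r - 1) x^k with r = 5 and k = 9:
C(13, 4) = 715.

715
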